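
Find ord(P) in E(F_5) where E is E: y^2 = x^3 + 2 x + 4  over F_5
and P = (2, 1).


Compute successive multiples of P until we hit O:
  1P = (2, 1)
  2P = (0, 3)
  3P = (4, 1)
  4P = (4, 4)
  5P = (0, 2)
  6P = (2, 4)
  7P = O

ord(P) = 7


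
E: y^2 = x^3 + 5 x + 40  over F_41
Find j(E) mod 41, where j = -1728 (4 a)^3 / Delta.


Delta = -16(4 a^3 + 27 b^2) mod 41 = 14
-1728 * (4 a)^3 = -1728 * (4*5)^3 mod 41 = 11
j = 11 * 14^(-1) mod 41 = 33

j = 33 (mod 41)


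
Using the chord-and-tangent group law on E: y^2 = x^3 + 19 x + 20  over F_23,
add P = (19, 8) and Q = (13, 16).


P != Q, so use the chord formula.
s = (y2 - y1) / (x2 - x1) = (8) / (17) mod 23 = 14
x3 = s^2 - x1 - x2 mod 23 = 14^2 - 19 - 13 = 3
y3 = s (x1 - x3) - y1 mod 23 = 14 * (19 - 3) - 8 = 9

P + Q = (3, 9)


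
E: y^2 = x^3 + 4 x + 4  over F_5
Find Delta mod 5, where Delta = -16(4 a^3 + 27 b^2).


4 a^3 + 27 b^2 = 4*4^3 + 27*4^2 = 256 + 432 = 688
Delta = -16 * (688) = -11008
Delta mod 5 = 2

Delta = 2 (mod 5)


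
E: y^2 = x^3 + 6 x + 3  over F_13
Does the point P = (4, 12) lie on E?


Check whether y^2 = x^3 + 6 x + 3 (mod 13) for (x, y) = (4, 12).
LHS: y^2 = 12^2 mod 13 = 1
RHS: x^3 + 6 x + 3 = 4^3 + 6*4 + 3 mod 13 = 0
LHS != RHS

No, not on the curve


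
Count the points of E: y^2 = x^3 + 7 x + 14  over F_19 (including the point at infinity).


For each x in F_19, count y with y^2 = x^3 + 7 x + 14 mod 19:
  x = 2: RHS = 17, y in [6, 13]  -> 2 point(s)
  x = 3: RHS = 5, y in [9, 10]  -> 2 point(s)
  x = 4: RHS = 11, y in [7, 12]  -> 2 point(s)
  x = 6: RHS = 6, y in [5, 14]  -> 2 point(s)
  x = 7: RHS = 7, y in [8, 11]  -> 2 point(s)
  x = 10: RHS = 1, y in [1, 18]  -> 2 point(s)
  x = 11: RHS = 16, y in [4, 15]  -> 2 point(s)
  x = 14: RHS = 6, y in [5, 14]  -> 2 point(s)
  x = 15: RHS = 17, y in [6, 13]  -> 2 point(s)
  x = 16: RHS = 4, y in [2, 17]  -> 2 point(s)
  x = 17: RHS = 11, y in [7, 12]  -> 2 point(s)
  x = 18: RHS = 6, y in [5, 14]  -> 2 point(s)
Affine points: 24. Add the point at infinity: total = 25.

#E(F_19) = 25


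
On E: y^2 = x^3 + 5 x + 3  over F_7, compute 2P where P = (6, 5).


Doubling: s = (3 x1^2 + a) / (2 y1)
s = (3*6^2 + 5) / (2*5) mod 7 = 5
x3 = s^2 - 2 x1 mod 7 = 5^2 - 2*6 = 6
y3 = s (x1 - x3) - y1 mod 7 = 5 * (6 - 6) - 5 = 2

2P = (6, 2)


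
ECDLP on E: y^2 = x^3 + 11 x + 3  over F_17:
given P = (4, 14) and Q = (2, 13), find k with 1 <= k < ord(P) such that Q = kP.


Enumerate multiples of P until we hit Q = (2, 13):
  1P = (4, 14)
  2P = (7, 7)
  3P = (2, 4)
  4P = (2, 13)
Match found at i = 4.

k = 4


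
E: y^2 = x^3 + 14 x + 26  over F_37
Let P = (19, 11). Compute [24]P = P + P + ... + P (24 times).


k = 24 = 11000_2 (binary, LSB first: 00011)
Double-and-add from P = (19, 11):
  bit 0 = 0: acc unchanged = O
  bit 1 = 0: acc unchanged = O
  bit 2 = 0: acc unchanged = O
  bit 3 = 1: acc = O + (23, 34) = (23, 34)
  bit 4 = 1: acc = (23, 34) + (2, 5) = (3, 13)

24P = (3, 13)


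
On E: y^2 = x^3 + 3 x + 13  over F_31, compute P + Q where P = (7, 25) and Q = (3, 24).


P != Q, so use the chord formula.
s = (y2 - y1) / (x2 - x1) = (30) / (27) mod 31 = 8
x3 = s^2 - x1 - x2 mod 31 = 8^2 - 7 - 3 = 23
y3 = s (x1 - x3) - y1 mod 31 = 8 * (7 - 23) - 25 = 2

P + Q = (23, 2)


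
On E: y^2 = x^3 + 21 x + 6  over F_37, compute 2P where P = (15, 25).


k = 2 = 10_2 (binary, LSB first: 01)
Double-and-add from P = (15, 25):
  bit 0 = 0: acc unchanged = O
  bit 1 = 1: acc = O + (34, 8) = (34, 8)

2P = (34, 8)


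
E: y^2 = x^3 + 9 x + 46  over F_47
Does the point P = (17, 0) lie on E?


Check whether y^2 = x^3 + 9 x + 46 (mod 47) for (x, y) = (17, 0).
LHS: y^2 = 0^2 mod 47 = 0
RHS: x^3 + 9 x + 46 = 17^3 + 9*17 + 46 mod 47 = 36
LHS != RHS

No, not on the curve


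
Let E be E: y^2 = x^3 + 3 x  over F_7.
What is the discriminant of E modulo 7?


4 a^3 + 27 b^2 = 4*3^3 + 27*0^2 = 108 + 0 = 108
Delta = -16 * (108) = -1728
Delta mod 7 = 1

Delta = 1 (mod 7)


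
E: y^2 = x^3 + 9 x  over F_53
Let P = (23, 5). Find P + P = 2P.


Doubling: s = (3 x1^2 + a) / (2 y1)
s = (3*23^2 + 9) / (2*5) mod 53 = 43
x3 = s^2 - 2 x1 mod 53 = 43^2 - 2*23 = 1
y3 = s (x1 - x3) - y1 mod 53 = 43 * (23 - 1) - 5 = 40

2P = (1, 40)


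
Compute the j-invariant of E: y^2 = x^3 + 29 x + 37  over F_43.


Delta = -16(4 a^3 + 27 b^2) mod 43 = 18
-1728 * (4 a)^3 = -1728 * (4*29)^3 mod 43 = 32
j = 32 * 18^(-1) mod 43 = 40

j = 40 (mod 43)


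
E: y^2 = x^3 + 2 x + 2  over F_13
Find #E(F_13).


For each x in F_13, count y with y^2 = x^3 + 2 x + 2 mod 13:
  x = 2: RHS = 1, y in [1, 12]  -> 2 point(s)
  x = 3: RHS = 9, y in [3, 10]  -> 2 point(s)
  x = 4: RHS = 9, y in [3, 10]  -> 2 point(s)
  x = 6: RHS = 9, y in [3, 10]  -> 2 point(s)
  x = 8: RHS = 10, y in [6, 7]  -> 2 point(s)
  x = 11: RHS = 3, y in [4, 9]  -> 2 point(s)
  x = 12: RHS = 12, y in [5, 8]  -> 2 point(s)
Affine points: 14. Add the point at infinity: total = 15.

#E(F_13) = 15


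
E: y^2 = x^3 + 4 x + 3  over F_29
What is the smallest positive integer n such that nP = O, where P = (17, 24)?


Compute successive multiples of P until we hit O:
  1P = (17, 24)
  2P = (4, 24)
  3P = (8, 5)
  4P = (26, 15)
  5P = (16, 4)
  6P = (19, 23)
  7P = (15, 4)
  8P = (10, 17)
  ... (continuing to 27P)
  27P = O

ord(P) = 27


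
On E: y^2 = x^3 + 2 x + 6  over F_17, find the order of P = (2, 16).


Compute successive multiples of P until we hit O:
  1P = (2, 16)
  2P = (11, 13)
  3P = (6, 8)
  4P = (13, 6)
  5P = (1, 14)
  6P = (1, 3)
  7P = (13, 11)
  8P = (6, 9)
  ... (continuing to 11P)
  11P = O

ord(P) = 11


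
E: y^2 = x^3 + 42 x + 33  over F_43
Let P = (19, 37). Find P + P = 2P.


Doubling: s = (3 x1^2 + a) / (2 y1)
s = (3*19^2 + 42) / (2*37) mod 43 = 3
x3 = s^2 - 2 x1 mod 43 = 3^2 - 2*19 = 14
y3 = s (x1 - x3) - y1 mod 43 = 3 * (19 - 14) - 37 = 21

2P = (14, 21)


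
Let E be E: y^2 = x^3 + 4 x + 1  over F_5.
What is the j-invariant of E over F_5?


Delta = -16(4 a^3 + 27 b^2) mod 5 = 2
-1728 * (4 a)^3 = -1728 * (4*4)^3 mod 5 = 2
j = 2 * 2^(-1) mod 5 = 1

j = 1 (mod 5)


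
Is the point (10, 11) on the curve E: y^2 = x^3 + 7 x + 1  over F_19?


Check whether y^2 = x^3 + 7 x + 1 (mod 19) for (x, y) = (10, 11).
LHS: y^2 = 11^2 mod 19 = 7
RHS: x^3 + 7 x + 1 = 10^3 + 7*10 + 1 mod 19 = 7
LHS = RHS

Yes, on the curve


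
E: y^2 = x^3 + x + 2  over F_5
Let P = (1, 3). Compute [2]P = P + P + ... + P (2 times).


k = 2 = 10_2 (binary, LSB first: 01)
Double-and-add from P = (1, 3):
  bit 0 = 0: acc unchanged = O
  bit 1 = 1: acc = O + (4, 0) = (4, 0)

2P = (4, 0)


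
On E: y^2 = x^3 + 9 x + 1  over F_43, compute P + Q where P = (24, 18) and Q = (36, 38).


P != Q, so use the chord formula.
s = (y2 - y1) / (x2 - x1) = (20) / (12) mod 43 = 16
x3 = s^2 - x1 - x2 mod 43 = 16^2 - 24 - 36 = 24
y3 = s (x1 - x3) - y1 mod 43 = 16 * (24 - 24) - 18 = 25

P + Q = (24, 25)


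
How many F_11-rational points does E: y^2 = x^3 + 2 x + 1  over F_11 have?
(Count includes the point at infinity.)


For each x in F_11, count y with y^2 = x^3 + 2 x + 1 mod 11:
  x = 0: RHS = 1, y in [1, 10]  -> 2 point(s)
  x = 1: RHS = 4, y in [2, 9]  -> 2 point(s)
  x = 3: RHS = 1, y in [1, 10]  -> 2 point(s)
  x = 5: RHS = 4, y in [2, 9]  -> 2 point(s)
  x = 6: RHS = 9, y in [3, 8]  -> 2 point(s)
  x = 8: RHS = 1, y in [1, 10]  -> 2 point(s)
  x = 9: RHS = 0, y in [0]  -> 1 point(s)
  x = 10: RHS = 9, y in [3, 8]  -> 2 point(s)
Affine points: 15. Add the point at infinity: total = 16.

#E(F_11) = 16


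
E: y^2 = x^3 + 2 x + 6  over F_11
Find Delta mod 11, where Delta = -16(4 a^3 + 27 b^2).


4 a^3 + 27 b^2 = 4*2^3 + 27*6^2 = 32 + 972 = 1004
Delta = -16 * (1004) = -16064
Delta mod 11 = 7

Delta = 7 (mod 11)


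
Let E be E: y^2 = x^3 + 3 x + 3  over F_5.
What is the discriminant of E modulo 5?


4 a^3 + 27 b^2 = 4*3^3 + 27*3^2 = 108 + 243 = 351
Delta = -16 * (351) = -5616
Delta mod 5 = 4

Delta = 4 (mod 5)


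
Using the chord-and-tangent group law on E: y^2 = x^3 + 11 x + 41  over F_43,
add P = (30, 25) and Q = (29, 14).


P != Q, so use the chord formula.
s = (y2 - y1) / (x2 - x1) = (32) / (42) mod 43 = 11
x3 = s^2 - x1 - x2 mod 43 = 11^2 - 30 - 29 = 19
y3 = s (x1 - x3) - y1 mod 43 = 11 * (30 - 19) - 25 = 10

P + Q = (19, 10)


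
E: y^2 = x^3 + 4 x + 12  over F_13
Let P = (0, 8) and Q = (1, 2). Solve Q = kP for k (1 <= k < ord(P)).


Enumerate multiples of P until we hit Q = (1, 2):
  1P = (0, 8)
  2P = (9, 6)
  3P = (1, 11)
  4P = (8, 7)
  5P = (4, 12)
  6P = (10, 8)
  7P = (3, 5)
  8P = (11, 3)
  9P = (5, 12)
  10P = (5, 1)
  11P = (11, 10)
  12P = (3, 8)
  13P = (10, 5)
  14P = (4, 1)
  15P = (8, 6)
  16P = (1, 2)
Match found at i = 16.

k = 16


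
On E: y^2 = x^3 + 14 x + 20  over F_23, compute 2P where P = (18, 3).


Doubling: s = (3 x1^2 + a) / (2 y1)
s = (3*18^2 + 14) / (2*3) mod 23 = 11
x3 = s^2 - 2 x1 mod 23 = 11^2 - 2*18 = 16
y3 = s (x1 - x3) - y1 mod 23 = 11 * (18 - 16) - 3 = 19

2P = (16, 19)


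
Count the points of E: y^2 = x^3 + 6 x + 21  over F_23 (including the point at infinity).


For each x in F_23, count y with y^2 = x^3 + 6 x + 21 mod 23:
  x = 2: RHS = 18, y in [8, 15]  -> 2 point(s)
  x = 8: RHS = 6, y in [11, 12]  -> 2 point(s)
  x = 10: RHS = 0, y in [0]  -> 1 point(s)
  x = 12: RHS = 4, y in [2, 21]  -> 2 point(s)
  x = 15: RHS = 13, y in [6, 17]  -> 2 point(s)
  x = 16: RHS = 4, y in [2, 21]  -> 2 point(s)
  x = 18: RHS = 4, y in [2, 21]  -> 2 point(s)
  x = 19: RHS = 2, y in [5, 18]  -> 2 point(s)
  x = 21: RHS = 1, y in [1, 22]  -> 2 point(s)
Affine points: 17. Add the point at infinity: total = 18.

#E(F_23) = 18


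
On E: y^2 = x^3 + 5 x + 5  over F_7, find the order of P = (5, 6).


Compute successive multiples of P until we hit O:
  1P = (5, 6)
  2P = (1, 2)
  3P = (2, 4)
  4P = (2, 3)
  5P = (1, 5)
  6P = (5, 1)
  7P = O

ord(P) = 7


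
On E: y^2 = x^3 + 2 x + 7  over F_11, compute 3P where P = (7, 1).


k = 3 = 11_2 (binary, LSB first: 11)
Double-and-add from P = (7, 1):
  bit 0 = 1: acc = O + (7, 1) = (7, 1)
  bit 1 = 1: acc = (7, 1) + (6, 2) = (10, 2)

3P = (10, 2)


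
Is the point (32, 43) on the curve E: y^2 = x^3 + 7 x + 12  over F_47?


Check whether y^2 = x^3 + 7 x + 12 (mod 47) for (x, y) = (32, 43).
LHS: y^2 = 43^2 mod 47 = 16
RHS: x^3 + 7 x + 12 = 32^3 + 7*32 + 12 mod 47 = 10
LHS != RHS

No, not on the curve


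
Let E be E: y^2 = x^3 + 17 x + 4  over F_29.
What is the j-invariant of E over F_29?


Delta = -16(4 a^3 + 27 b^2) mod 29 = 5
-1728 * (4 a)^3 = -1728 * (4*17)^3 mod 29 = 23
j = 23 * 5^(-1) mod 29 = 22

j = 22 (mod 29)


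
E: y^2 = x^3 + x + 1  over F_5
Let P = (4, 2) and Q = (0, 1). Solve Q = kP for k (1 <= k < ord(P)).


Enumerate multiples of P until we hit Q = (0, 1):
  1P = (4, 2)
  2P = (3, 4)
  3P = (2, 4)
  4P = (0, 4)
  5P = (0, 1)
Match found at i = 5.

k = 5


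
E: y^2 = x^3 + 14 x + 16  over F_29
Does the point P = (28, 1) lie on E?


Check whether y^2 = x^3 + 14 x + 16 (mod 29) for (x, y) = (28, 1).
LHS: y^2 = 1^2 mod 29 = 1
RHS: x^3 + 14 x + 16 = 28^3 + 14*28 + 16 mod 29 = 1
LHS = RHS

Yes, on the curve


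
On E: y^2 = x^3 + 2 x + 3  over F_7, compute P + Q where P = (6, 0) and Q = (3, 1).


P != Q, so use the chord formula.
s = (y2 - y1) / (x2 - x1) = (1) / (4) mod 7 = 2
x3 = s^2 - x1 - x2 mod 7 = 2^2 - 6 - 3 = 2
y3 = s (x1 - x3) - y1 mod 7 = 2 * (6 - 2) - 0 = 1

P + Q = (2, 1)


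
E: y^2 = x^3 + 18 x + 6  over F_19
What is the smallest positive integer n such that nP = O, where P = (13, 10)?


Compute successive multiples of P until we hit O:
  1P = (13, 10)
  2P = (4, 3)
  3P = (8, 15)
  4P = (18, 14)
  5P = (16, 18)
  6P = (14, 0)
  7P = (16, 1)
  8P = (18, 5)
  ... (continuing to 12P)
  12P = O

ord(P) = 12


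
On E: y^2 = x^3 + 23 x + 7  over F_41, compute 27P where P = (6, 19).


k = 27 = 11011_2 (binary, LSB first: 11011)
Double-and-add from P = (6, 19):
  bit 0 = 1: acc = O + (6, 19) = (6, 19)
  bit 1 = 1: acc = (6, 19) + (27, 37) = (33, 34)
  bit 2 = 0: acc unchanged = (33, 34)
  bit 3 = 1: acc = (33, 34) + (4, 9) = (24, 19)
  bit 4 = 1: acc = (24, 19) + (13, 17) = (2, 26)

27P = (2, 26)


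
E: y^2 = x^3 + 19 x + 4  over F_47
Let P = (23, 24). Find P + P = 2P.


Doubling: s = (3 x1^2 + a) / (2 y1)
s = (3*23^2 + 19) / (2*24) mod 47 = 8
x3 = s^2 - 2 x1 mod 47 = 8^2 - 2*23 = 18
y3 = s (x1 - x3) - y1 mod 47 = 8 * (23 - 18) - 24 = 16

2P = (18, 16)


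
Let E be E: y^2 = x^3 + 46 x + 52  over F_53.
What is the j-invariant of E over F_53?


Delta = -16(4 a^3 + 27 b^2) mod 53 = 2
-1728 * (4 a)^3 = -1728 * (4*46)^3 mod 53 = 2
j = 2 * 2^(-1) mod 53 = 1

j = 1 (mod 53)


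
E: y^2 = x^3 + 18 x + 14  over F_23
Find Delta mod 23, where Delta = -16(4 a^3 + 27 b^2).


4 a^3 + 27 b^2 = 4*18^3 + 27*14^2 = 23328 + 5292 = 28620
Delta = -16 * (28620) = -457920
Delta mod 23 = 10

Delta = 10 (mod 23)


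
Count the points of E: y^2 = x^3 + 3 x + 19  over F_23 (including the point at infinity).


For each x in F_23, count y with y^2 = x^3 + 3 x + 19 mod 23:
  x = 1: RHS = 0, y in [0]  -> 1 point(s)
  x = 3: RHS = 9, y in [3, 20]  -> 2 point(s)
  x = 4: RHS = 3, y in [7, 16]  -> 2 point(s)
  x = 6: RHS = 0, y in [0]  -> 1 point(s)
  x = 8: RHS = 3, y in [7, 16]  -> 2 point(s)
  x = 9: RHS = 16, y in [4, 19]  -> 2 point(s)
  x = 11: RHS = 3, y in [7, 16]  -> 2 point(s)
  x = 12: RHS = 12, y in [9, 14]  -> 2 point(s)
  x = 13: RHS = 1, y in [1, 22]  -> 2 point(s)
  x = 15: RHS = 12, y in [9, 14]  -> 2 point(s)
  x = 16: RHS = 0, y in [0]  -> 1 point(s)
  x = 19: RHS = 12, y in [9, 14]  -> 2 point(s)
  x = 20: RHS = 6, y in [11, 12]  -> 2 point(s)
Affine points: 23. Add the point at infinity: total = 24.

#E(F_23) = 24


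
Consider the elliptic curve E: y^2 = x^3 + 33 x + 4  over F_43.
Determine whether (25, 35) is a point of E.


Check whether y^2 = x^3 + 33 x + 4 (mod 43) for (x, y) = (25, 35).
LHS: y^2 = 35^2 mod 43 = 21
RHS: x^3 + 33 x + 4 = 25^3 + 33*25 + 4 mod 43 = 28
LHS != RHS

No, not on the curve


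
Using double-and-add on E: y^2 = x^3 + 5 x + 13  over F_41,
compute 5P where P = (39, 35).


k = 5 = 101_2 (binary, LSB first: 101)
Double-and-add from P = (39, 35):
  bit 0 = 1: acc = O + (39, 35) = (39, 35)
  bit 1 = 0: acc unchanged = (39, 35)
  bit 2 = 1: acc = (39, 35) + (5, 9) = (20, 35)

5P = (20, 35)


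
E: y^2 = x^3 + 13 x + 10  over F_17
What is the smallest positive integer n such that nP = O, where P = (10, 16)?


Compute successive multiples of P until we hit O:
  1P = (10, 16)
  2P = (5, 9)
  3P = (6, 10)
  4P = (16, 9)
  5P = (7, 6)
  6P = (13, 8)
  7P = (3, 5)
  8P = (3, 12)
  ... (continuing to 15P)
  15P = O

ord(P) = 15


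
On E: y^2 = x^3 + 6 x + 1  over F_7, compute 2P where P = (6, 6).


Doubling: s = (3 x1^2 + a) / (2 y1)
s = (3*6^2 + 6) / (2*6) mod 7 = 6
x3 = s^2 - 2 x1 mod 7 = 6^2 - 2*6 = 3
y3 = s (x1 - x3) - y1 mod 7 = 6 * (6 - 3) - 6 = 5

2P = (3, 5)


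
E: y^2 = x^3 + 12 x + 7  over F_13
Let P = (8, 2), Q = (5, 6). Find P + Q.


P != Q, so use the chord formula.
s = (y2 - y1) / (x2 - x1) = (4) / (10) mod 13 = 3
x3 = s^2 - x1 - x2 mod 13 = 3^2 - 8 - 5 = 9
y3 = s (x1 - x3) - y1 mod 13 = 3 * (8 - 9) - 2 = 8

P + Q = (9, 8)


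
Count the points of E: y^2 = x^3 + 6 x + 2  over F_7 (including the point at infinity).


For each x in F_7, count y with y^2 = x^3 + 6 x + 2 mod 7:
  x = 0: RHS = 2, y in [3, 4]  -> 2 point(s)
  x = 1: RHS = 2, y in [3, 4]  -> 2 point(s)
  x = 2: RHS = 1, y in [1, 6]  -> 2 point(s)
  x = 6: RHS = 2, y in [3, 4]  -> 2 point(s)
Affine points: 8. Add the point at infinity: total = 9.

#E(F_7) = 9


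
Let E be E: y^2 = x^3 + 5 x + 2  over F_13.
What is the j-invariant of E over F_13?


Delta = -16(4 a^3 + 27 b^2) mod 13 = 9
-1728 * (4 a)^3 = -1728 * (4*5)^3 mod 13 = 5
j = 5 * 9^(-1) mod 13 = 2

j = 2 (mod 13)


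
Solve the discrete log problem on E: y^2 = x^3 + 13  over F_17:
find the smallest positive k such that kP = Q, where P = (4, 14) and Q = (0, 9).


Enumerate multiples of P until we hit Q = (0, 9):
  1P = (4, 14)
  2P = (5, 11)
  3P = (0, 8)
  4P = (11, 1)
  5P = (11, 16)
  6P = (0, 9)
Match found at i = 6.

k = 6


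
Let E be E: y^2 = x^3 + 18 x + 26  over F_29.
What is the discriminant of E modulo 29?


4 a^3 + 27 b^2 = 4*18^3 + 27*26^2 = 23328 + 18252 = 41580
Delta = -16 * (41580) = -665280
Delta mod 29 = 9

Delta = 9 (mod 29)


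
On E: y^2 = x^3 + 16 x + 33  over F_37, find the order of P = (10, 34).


Compute successive multiples of P until we hit O:
  1P = (10, 34)
  2P = (24, 25)
  3P = (7, 9)
  4P = (36, 33)
  5P = (17, 36)
  6P = (35, 17)
  7P = (3, 16)
  8P = (14, 35)
  ... (continuing to 44P)
  44P = O

ord(P) = 44


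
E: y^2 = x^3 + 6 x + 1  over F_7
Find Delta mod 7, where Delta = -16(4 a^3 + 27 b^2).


4 a^3 + 27 b^2 = 4*6^3 + 27*1^2 = 864 + 27 = 891
Delta = -16 * (891) = -14256
Delta mod 7 = 3

Delta = 3 (mod 7)


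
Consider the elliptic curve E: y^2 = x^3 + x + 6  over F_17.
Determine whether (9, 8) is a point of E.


Check whether y^2 = x^3 + 1 x + 6 (mod 17) for (x, y) = (9, 8).
LHS: y^2 = 8^2 mod 17 = 13
RHS: x^3 + 1 x + 6 = 9^3 + 1*9 + 6 mod 17 = 13
LHS = RHS

Yes, on the curve


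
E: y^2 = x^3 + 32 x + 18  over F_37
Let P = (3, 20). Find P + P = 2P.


Doubling: s = (3 x1^2 + a) / (2 y1)
s = (3*3^2 + 32) / (2*20) mod 37 = 32
x3 = s^2 - 2 x1 mod 37 = 32^2 - 2*3 = 19
y3 = s (x1 - x3) - y1 mod 37 = 32 * (3 - 19) - 20 = 23

2P = (19, 23)


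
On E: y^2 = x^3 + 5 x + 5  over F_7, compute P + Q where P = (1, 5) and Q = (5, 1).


P != Q, so use the chord formula.
s = (y2 - y1) / (x2 - x1) = (3) / (4) mod 7 = 6
x3 = s^2 - x1 - x2 mod 7 = 6^2 - 1 - 5 = 2
y3 = s (x1 - x3) - y1 mod 7 = 6 * (1 - 2) - 5 = 3

P + Q = (2, 3)


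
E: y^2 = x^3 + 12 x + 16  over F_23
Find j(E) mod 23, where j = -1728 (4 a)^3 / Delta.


Delta = -16(4 a^3 + 27 b^2) mod 23 = 7
-1728 * (4 a)^3 = -1728 * (4*12)^3 mod 23 = 22
j = 22 * 7^(-1) mod 23 = 13

j = 13 (mod 23)


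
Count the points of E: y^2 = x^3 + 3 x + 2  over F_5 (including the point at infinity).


For each x in F_5, count y with y^2 = x^3 + 3 x + 2 mod 5:
  x = 1: RHS = 1, y in [1, 4]  -> 2 point(s)
  x = 2: RHS = 1, y in [1, 4]  -> 2 point(s)
Affine points: 4. Add the point at infinity: total = 5.

#E(F_5) = 5


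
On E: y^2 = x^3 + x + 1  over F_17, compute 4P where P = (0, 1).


k = 4 = 100_2 (binary, LSB first: 001)
Double-and-add from P = (0, 1):
  bit 0 = 0: acc unchanged = O
  bit 1 = 0: acc unchanged = O
  bit 2 = 1: acc = O + (9, 12) = (9, 12)

4P = (9, 12)


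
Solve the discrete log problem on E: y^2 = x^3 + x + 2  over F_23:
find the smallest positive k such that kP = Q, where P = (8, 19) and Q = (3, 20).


Enumerate multiples of P until we hit Q = (3, 20):
  1P = (8, 19)
  2P = (0, 18)
  3P = (1, 2)
  4P = (3, 3)
  5P = (2, 14)
  6P = (22, 0)
  7P = (2, 9)
  8P = (3, 20)
Match found at i = 8.

k = 8


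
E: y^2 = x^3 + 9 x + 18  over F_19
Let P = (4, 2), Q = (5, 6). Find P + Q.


P != Q, so use the chord formula.
s = (y2 - y1) / (x2 - x1) = (4) / (1) mod 19 = 4
x3 = s^2 - x1 - x2 mod 19 = 4^2 - 4 - 5 = 7
y3 = s (x1 - x3) - y1 mod 19 = 4 * (4 - 7) - 2 = 5

P + Q = (7, 5)


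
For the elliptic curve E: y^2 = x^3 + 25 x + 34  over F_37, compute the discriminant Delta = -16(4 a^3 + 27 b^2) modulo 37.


4 a^3 + 27 b^2 = 4*25^3 + 27*34^2 = 62500 + 31212 = 93712
Delta = -16 * (93712) = -1499392
Delta mod 37 = 33

Delta = 33 (mod 37)


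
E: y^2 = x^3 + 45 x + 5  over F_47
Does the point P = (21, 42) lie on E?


Check whether y^2 = x^3 + 45 x + 5 (mod 47) for (x, y) = (21, 42).
LHS: y^2 = 42^2 mod 47 = 25
RHS: x^3 + 45 x + 5 = 21^3 + 45*21 + 5 mod 47 = 12
LHS != RHS

No, not on the curve


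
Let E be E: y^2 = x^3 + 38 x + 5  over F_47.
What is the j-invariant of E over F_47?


Delta = -16(4 a^3 + 27 b^2) mod 47 = 42
-1728 * (4 a)^3 = -1728 * (4*38)^3 mod 47 = 24
j = 24 * 42^(-1) mod 47 = 14

j = 14 (mod 47)


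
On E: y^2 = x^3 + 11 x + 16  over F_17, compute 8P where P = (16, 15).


k = 8 = 1000_2 (binary, LSB first: 0001)
Double-and-add from P = (16, 15):
  bit 0 = 0: acc unchanged = O
  bit 1 = 0: acc unchanged = O
  bit 2 = 0: acc unchanged = O
  bit 3 = 1: acc = O + (5, 3) = (5, 3)

8P = (5, 3)


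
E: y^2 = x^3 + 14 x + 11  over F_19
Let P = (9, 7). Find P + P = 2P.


Doubling: s = (3 x1^2 + a) / (2 y1)
s = (3*9^2 + 14) / (2*7) mod 19 = 17
x3 = s^2 - 2 x1 mod 19 = 17^2 - 2*9 = 5
y3 = s (x1 - x3) - y1 mod 19 = 17 * (9 - 5) - 7 = 4

2P = (5, 4)


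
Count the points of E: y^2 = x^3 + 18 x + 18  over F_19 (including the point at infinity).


For each x in F_19, count y with y^2 = x^3 + 18 x + 18 mod 19:
  x = 2: RHS = 5, y in [9, 10]  -> 2 point(s)
  x = 3: RHS = 4, y in [2, 17]  -> 2 point(s)
  x = 5: RHS = 5, y in [9, 10]  -> 2 point(s)
  x = 6: RHS = 0, y in [0]  -> 1 point(s)
  x = 8: RHS = 9, y in [3, 16]  -> 2 point(s)
  x = 9: RHS = 16, y in [4, 15]  -> 2 point(s)
  x = 10: RHS = 1, y in [1, 18]  -> 2 point(s)
  x = 12: RHS = 5, y in [9, 10]  -> 2 point(s)
  x = 13: RHS = 17, y in [6, 13]  -> 2 point(s)
Affine points: 17. Add the point at infinity: total = 18.

#E(F_19) = 18


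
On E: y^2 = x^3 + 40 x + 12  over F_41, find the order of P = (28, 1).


Compute successive multiples of P until we hit O:
  1P = (28, 1)
  2P = (34, 39)
  3P = (10, 31)
  4P = (24, 6)
  5P = (29, 31)
  6P = (23, 26)
  7P = (15, 16)
  8P = (2, 10)
  ... (continuing to 21P)
  21P = O

ord(P) = 21


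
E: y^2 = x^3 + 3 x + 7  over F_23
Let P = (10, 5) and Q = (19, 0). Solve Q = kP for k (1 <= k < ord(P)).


Enumerate multiples of P until we hit Q = (19, 0):
  1P = (10, 5)
  2P = (5, 20)
  3P = (17, 16)
  4P = (21, 4)
  5P = (19, 0)
Match found at i = 5.

k = 5


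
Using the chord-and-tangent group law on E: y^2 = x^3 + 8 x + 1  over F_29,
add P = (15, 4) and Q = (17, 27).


P != Q, so use the chord formula.
s = (y2 - y1) / (x2 - x1) = (23) / (2) mod 29 = 26
x3 = s^2 - x1 - x2 mod 29 = 26^2 - 15 - 17 = 6
y3 = s (x1 - x3) - y1 mod 29 = 26 * (15 - 6) - 4 = 27

P + Q = (6, 27)


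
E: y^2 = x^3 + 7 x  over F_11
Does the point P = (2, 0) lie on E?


Check whether y^2 = x^3 + 7 x + 0 (mod 11) for (x, y) = (2, 0).
LHS: y^2 = 0^2 mod 11 = 0
RHS: x^3 + 7 x + 0 = 2^3 + 7*2 + 0 mod 11 = 0
LHS = RHS

Yes, on the curve


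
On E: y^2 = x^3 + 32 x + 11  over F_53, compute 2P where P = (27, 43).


Doubling: s = (3 x1^2 + a) / (2 y1)
s = (3*27^2 + 32) / (2*43) mod 53 = 3
x3 = s^2 - 2 x1 mod 53 = 3^2 - 2*27 = 8
y3 = s (x1 - x3) - y1 mod 53 = 3 * (27 - 8) - 43 = 14

2P = (8, 14)


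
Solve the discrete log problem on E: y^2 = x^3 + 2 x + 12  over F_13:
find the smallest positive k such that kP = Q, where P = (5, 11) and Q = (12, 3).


Enumerate multiples of P until we hit Q = (12, 3):
  1P = (5, 11)
  2P = (12, 10)
  3P = (0, 5)
  4P = (11, 0)
  5P = (0, 8)
  6P = (12, 3)
Match found at i = 6.

k = 6


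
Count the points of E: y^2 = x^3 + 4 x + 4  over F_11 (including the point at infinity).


For each x in F_11, count y with y^2 = x^3 + 4 x + 4 mod 11:
  x = 0: RHS = 4, y in [2, 9]  -> 2 point(s)
  x = 1: RHS = 9, y in [3, 8]  -> 2 point(s)
  x = 2: RHS = 9, y in [3, 8]  -> 2 point(s)
  x = 7: RHS = 1, y in [1, 10]  -> 2 point(s)
  x = 8: RHS = 9, y in [3, 8]  -> 2 point(s)
Affine points: 10. Add the point at infinity: total = 11.

#E(F_11) = 11


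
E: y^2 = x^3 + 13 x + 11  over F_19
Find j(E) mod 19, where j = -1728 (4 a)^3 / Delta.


Delta = -16(4 a^3 + 27 b^2) mod 19 = 8
-1728 * (4 a)^3 = -1728 * (4*13)^3 mod 19 = 8
j = 8 * 8^(-1) mod 19 = 1

j = 1 (mod 19)


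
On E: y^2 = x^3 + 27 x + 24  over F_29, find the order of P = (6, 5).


Compute successive multiples of P until we hit O:
  1P = (6, 5)
  2P = (18, 7)
  3P = (1, 20)
  4P = (2, 12)
  5P = (15, 18)
  6P = (4, 14)
  7P = (3, 25)
  8P = (0, 13)
  ... (continuing to 39P)
  39P = O

ord(P) = 39


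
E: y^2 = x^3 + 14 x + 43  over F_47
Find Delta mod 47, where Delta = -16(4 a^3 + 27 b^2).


4 a^3 + 27 b^2 = 4*14^3 + 27*43^2 = 10976 + 49923 = 60899
Delta = -16 * (60899) = -974384
Delta mod 47 = 20

Delta = 20 (mod 47)


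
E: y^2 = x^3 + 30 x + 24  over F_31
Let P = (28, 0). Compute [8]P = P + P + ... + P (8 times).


k = 8 = 1000_2 (binary, LSB first: 0001)
Double-and-add from P = (28, 0):
  bit 0 = 0: acc unchanged = O
  bit 1 = 0: acc unchanged = O
  bit 2 = 0: acc unchanged = O
  bit 3 = 1: acc = O + O = O

8P = O


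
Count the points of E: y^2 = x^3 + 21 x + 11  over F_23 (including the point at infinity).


For each x in F_23, count y with y^2 = x^3 + 21 x + 11 mod 23:
  x = 3: RHS = 9, y in [3, 20]  -> 2 point(s)
  x = 6: RHS = 8, y in [10, 13]  -> 2 point(s)
  x = 7: RHS = 18, y in [8, 15]  -> 2 point(s)
  x = 8: RHS = 1, y in [1, 22]  -> 2 point(s)
  x = 9: RHS = 9, y in [3, 20]  -> 2 point(s)
  x = 10: RHS = 2, y in [5, 18]  -> 2 point(s)
  x = 11: RHS = 9, y in [3, 20]  -> 2 point(s)
  x = 12: RHS = 13, y in [6, 17]  -> 2 point(s)
  x = 14: RHS = 13, y in [6, 17]  -> 2 point(s)
  x = 16: RHS = 4, y in [2, 21]  -> 2 point(s)
  x = 19: RHS = 1, y in [1, 22]  -> 2 point(s)
  x = 20: RHS = 13, y in [6, 17]  -> 2 point(s)
  x = 22: RHS = 12, y in [9, 14]  -> 2 point(s)
Affine points: 26. Add the point at infinity: total = 27.

#E(F_23) = 27


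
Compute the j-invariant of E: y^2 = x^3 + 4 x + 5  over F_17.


Delta = -16(4 a^3 + 27 b^2) mod 17 = 13
-1728 * (4 a)^3 = -1728 * (4*4)^3 mod 17 = 11
j = 11 * 13^(-1) mod 17 = 10

j = 10 (mod 17)


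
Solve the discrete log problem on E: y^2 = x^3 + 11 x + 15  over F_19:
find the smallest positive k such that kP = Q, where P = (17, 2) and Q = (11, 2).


Enumerate multiples of P until we hit Q = (11, 2):
  1P = (17, 2)
  2P = (5, 10)
  3P = (8, 11)
  4P = (14, 14)
  5P = (4, 3)
  6P = (7, 6)
  7P = (2, 11)
  8P = (11, 2)
Match found at i = 8.

k = 8


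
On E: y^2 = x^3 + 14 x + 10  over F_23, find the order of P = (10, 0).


Compute successive multiples of P until we hit O:
  1P = (10, 0)
  2P = O

ord(P) = 2


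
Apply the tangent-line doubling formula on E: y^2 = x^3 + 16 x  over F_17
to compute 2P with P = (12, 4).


Doubling: s = (3 x1^2 + a) / (2 y1)
s = (3*12^2 + 16) / (2*4) mod 17 = 5
x3 = s^2 - 2 x1 mod 17 = 5^2 - 2*12 = 1
y3 = s (x1 - x3) - y1 mod 17 = 5 * (12 - 1) - 4 = 0

2P = (1, 0)


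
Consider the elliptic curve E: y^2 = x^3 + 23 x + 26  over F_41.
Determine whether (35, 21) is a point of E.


Check whether y^2 = x^3 + 23 x + 26 (mod 41) for (x, y) = (35, 21).
LHS: y^2 = 21^2 mod 41 = 31
RHS: x^3 + 23 x + 26 = 35^3 + 23*35 + 26 mod 41 = 0
LHS != RHS

No, not on the curve


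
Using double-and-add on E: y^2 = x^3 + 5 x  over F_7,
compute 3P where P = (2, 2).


k = 3 = 11_2 (binary, LSB first: 11)
Double-and-add from P = (2, 2):
  bit 0 = 1: acc = O + (2, 2) = (2, 2)
  bit 1 = 1: acc = (2, 2) + (4, 0) = (2, 5)

3P = (2, 5)


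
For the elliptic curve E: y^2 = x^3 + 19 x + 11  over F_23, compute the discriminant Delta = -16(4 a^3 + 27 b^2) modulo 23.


4 a^3 + 27 b^2 = 4*19^3 + 27*11^2 = 27436 + 3267 = 30703
Delta = -16 * (30703) = -491248
Delta mod 23 = 9

Delta = 9 (mod 23)


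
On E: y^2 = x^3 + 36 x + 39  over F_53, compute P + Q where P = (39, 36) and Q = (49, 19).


P != Q, so use the chord formula.
s = (y2 - y1) / (x2 - x1) = (36) / (10) mod 53 = 46
x3 = s^2 - x1 - x2 mod 53 = 46^2 - 39 - 49 = 14
y3 = s (x1 - x3) - y1 mod 53 = 46 * (39 - 14) - 36 = 1

P + Q = (14, 1)


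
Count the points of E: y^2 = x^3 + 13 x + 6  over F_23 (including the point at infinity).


For each x in F_23, count y with y^2 = x^3 + 13 x + 6 mod 23:
  x = 0: RHS = 6, y in [11, 12]  -> 2 point(s)
  x = 3: RHS = 3, y in [7, 16]  -> 2 point(s)
  x = 5: RHS = 12, y in [9, 14]  -> 2 point(s)
  x = 6: RHS = 1, y in [1, 22]  -> 2 point(s)
  x = 7: RHS = 3, y in [7, 16]  -> 2 point(s)
  x = 8: RHS = 1, y in [1, 22]  -> 2 point(s)
  x = 9: RHS = 1, y in [1, 22]  -> 2 point(s)
  x = 10: RHS = 9, y in [3, 20]  -> 2 point(s)
  x = 11: RHS = 8, y in [10, 13]  -> 2 point(s)
  x = 12: RHS = 4, y in [2, 21]  -> 2 point(s)
  x = 13: RHS = 3, y in [7, 16]  -> 2 point(s)
  x = 16: RHS = 9, y in [3, 20]  -> 2 point(s)
  x = 18: RHS = 0, y in [0]  -> 1 point(s)
  x = 20: RHS = 9, y in [3, 20]  -> 2 point(s)
  x = 21: RHS = 18, y in [8, 15]  -> 2 point(s)
Affine points: 29. Add the point at infinity: total = 30.

#E(F_23) = 30


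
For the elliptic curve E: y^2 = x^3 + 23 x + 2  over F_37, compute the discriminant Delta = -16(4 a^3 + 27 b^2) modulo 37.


4 a^3 + 27 b^2 = 4*23^3 + 27*2^2 = 48668 + 108 = 48776
Delta = -16 * (48776) = -780416
Delta mod 37 = 25

Delta = 25 (mod 37)


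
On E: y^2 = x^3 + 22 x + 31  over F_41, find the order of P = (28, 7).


Compute successive multiples of P until we hit O:
  1P = (28, 7)
  2P = (6, 16)
  3P = (2, 1)
  4P = (21, 23)
  5P = (24, 19)
  6P = (39, 26)
  7P = (19, 16)
  8P = (36, 1)
  ... (continuing to 50P)
  50P = O

ord(P) = 50


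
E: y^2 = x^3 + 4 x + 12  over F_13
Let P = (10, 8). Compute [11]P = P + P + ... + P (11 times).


k = 11 = 1011_2 (binary, LSB first: 1101)
Double-and-add from P = (10, 8):
  bit 0 = 1: acc = O + (10, 8) = (10, 8)
  bit 1 = 1: acc = (10, 8) + (3, 8) = (0, 5)
  bit 2 = 0: acc unchanged = (0, 5)
  bit 3 = 1: acc = (0, 5) + (5, 1) = (5, 12)

11P = (5, 12)


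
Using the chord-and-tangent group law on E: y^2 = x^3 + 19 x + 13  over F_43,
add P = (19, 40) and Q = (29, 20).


P != Q, so use the chord formula.
s = (y2 - y1) / (x2 - x1) = (23) / (10) mod 43 = 41
x3 = s^2 - x1 - x2 mod 43 = 41^2 - 19 - 29 = 42
y3 = s (x1 - x3) - y1 mod 43 = 41 * (19 - 42) - 40 = 6

P + Q = (42, 6)


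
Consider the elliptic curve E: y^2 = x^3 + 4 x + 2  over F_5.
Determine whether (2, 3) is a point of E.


Check whether y^2 = x^3 + 4 x + 2 (mod 5) for (x, y) = (2, 3).
LHS: y^2 = 3^2 mod 5 = 4
RHS: x^3 + 4 x + 2 = 2^3 + 4*2 + 2 mod 5 = 3
LHS != RHS

No, not on the curve


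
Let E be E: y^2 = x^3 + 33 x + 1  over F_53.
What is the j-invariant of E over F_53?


Delta = -16(4 a^3 + 27 b^2) mod 53 = 12
-1728 * (4 a)^3 = -1728 * (4*33)^3 mod 53 = 4
j = 4 * 12^(-1) mod 53 = 18

j = 18 (mod 53)


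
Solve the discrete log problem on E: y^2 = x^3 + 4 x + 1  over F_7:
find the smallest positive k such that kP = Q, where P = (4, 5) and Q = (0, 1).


Enumerate multiples of P until we hit Q = (0, 1):
  1P = (4, 5)
  2P = (0, 6)
  3P = (0, 1)
Match found at i = 3.

k = 3


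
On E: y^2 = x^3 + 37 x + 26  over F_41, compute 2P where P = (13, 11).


Doubling: s = (3 x1^2 + a) / (2 y1)
s = (3*13^2 + 37) / (2*11) mod 41 = 21
x3 = s^2 - 2 x1 mod 41 = 21^2 - 2*13 = 5
y3 = s (x1 - x3) - y1 mod 41 = 21 * (13 - 5) - 11 = 34

2P = (5, 34)


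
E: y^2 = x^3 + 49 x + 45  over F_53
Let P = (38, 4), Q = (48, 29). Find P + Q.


P != Q, so use the chord formula.
s = (y2 - y1) / (x2 - x1) = (25) / (10) mod 53 = 29
x3 = s^2 - x1 - x2 mod 53 = 29^2 - 38 - 48 = 13
y3 = s (x1 - x3) - y1 mod 53 = 29 * (38 - 13) - 4 = 32

P + Q = (13, 32)


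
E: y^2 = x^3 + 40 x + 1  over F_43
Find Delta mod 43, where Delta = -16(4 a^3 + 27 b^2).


4 a^3 + 27 b^2 = 4*40^3 + 27*1^2 = 256000 + 27 = 256027
Delta = -16 * (256027) = -4096432
Delta mod 43 = 6

Delta = 6 (mod 43)


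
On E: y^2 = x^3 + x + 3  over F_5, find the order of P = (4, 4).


Compute successive multiples of P until we hit O:
  1P = (4, 4)
  2P = (1, 0)
  3P = (4, 1)
  4P = O

ord(P) = 4


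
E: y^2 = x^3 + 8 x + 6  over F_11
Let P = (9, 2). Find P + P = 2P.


Doubling: s = (3 x1^2 + a) / (2 y1)
s = (3*9^2 + 8) / (2*2) mod 11 = 5
x3 = s^2 - 2 x1 mod 11 = 5^2 - 2*9 = 7
y3 = s (x1 - x3) - y1 mod 11 = 5 * (9 - 7) - 2 = 8

2P = (7, 8)


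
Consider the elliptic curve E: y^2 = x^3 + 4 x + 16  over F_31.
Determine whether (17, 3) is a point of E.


Check whether y^2 = x^3 + 4 x + 16 (mod 31) for (x, y) = (17, 3).
LHS: y^2 = 3^2 mod 31 = 9
RHS: x^3 + 4 x + 16 = 17^3 + 4*17 + 16 mod 31 = 6
LHS != RHS

No, not on the curve


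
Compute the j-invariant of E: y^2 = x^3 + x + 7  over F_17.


Delta = -16(4 a^3 + 27 b^2) mod 17 = 1
-1728 * (4 a)^3 = -1728 * (4*1)^3 mod 17 = 10
j = 10 * 1^(-1) mod 17 = 10

j = 10 (mod 17)


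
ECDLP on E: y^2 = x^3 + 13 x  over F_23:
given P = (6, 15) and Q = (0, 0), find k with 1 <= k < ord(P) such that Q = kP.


Enumerate multiples of P until we hit Q = (0, 0):
  1P = (6, 15)
  2P = (0, 0)
Match found at i = 2.

k = 2


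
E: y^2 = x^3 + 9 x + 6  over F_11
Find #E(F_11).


For each x in F_11, count y with y^2 = x^3 + 9 x + 6 mod 11:
  x = 1: RHS = 5, y in [4, 7]  -> 2 point(s)
  x = 3: RHS = 5, y in [4, 7]  -> 2 point(s)
  x = 5: RHS = 0, y in [0]  -> 1 point(s)
  x = 6: RHS = 1, y in [1, 10]  -> 2 point(s)
  x = 7: RHS = 5, y in [4, 7]  -> 2 point(s)
Affine points: 9. Add the point at infinity: total = 10.

#E(F_11) = 10


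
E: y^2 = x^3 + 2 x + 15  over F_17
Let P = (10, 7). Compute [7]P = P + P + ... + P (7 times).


k = 7 = 111_2 (binary, LSB first: 111)
Double-and-add from P = (10, 7):
  bit 0 = 1: acc = O + (10, 7) = (10, 7)
  bit 1 = 1: acc = (10, 7) + (12, 13) = (4, 11)
  bit 2 = 1: acc = (4, 11) + (11, 5) = (1, 1)

7P = (1, 1)


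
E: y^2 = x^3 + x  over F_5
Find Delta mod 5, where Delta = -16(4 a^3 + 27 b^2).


4 a^3 + 27 b^2 = 4*1^3 + 27*0^2 = 4 + 0 = 4
Delta = -16 * (4) = -64
Delta mod 5 = 1

Delta = 1 (mod 5)


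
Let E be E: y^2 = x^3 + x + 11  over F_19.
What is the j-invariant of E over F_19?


Delta = -16(4 a^3 + 27 b^2) mod 19 = 9
-1728 * (4 a)^3 = -1728 * (4*1)^3 mod 19 = 7
j = 7 * 9^(-1) mod 19 = 5

j = 5 (mod 19)


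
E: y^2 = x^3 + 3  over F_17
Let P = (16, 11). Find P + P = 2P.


Doubling: s = (3 x1^2 + a) / (2 y1)
s = (3*16^2 + 0) / (2*11) mod 17 = 4
x3 = s^2 - 2 x1 mod 17 = 4^2 - 2*16 = 1
y3 = s (x1 - x3) - y1 mod 17 = 4 * (16 - 1) - 11 = 15

2P = (1, 15)


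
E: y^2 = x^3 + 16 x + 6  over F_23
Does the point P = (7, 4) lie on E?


Check whether y^2 = x^3 + 16 x + 6 (mod 23) for (x, y) = (7, 4).
LHS: y^2 = 4^2 mod 23 = 16
RHS: x^3 + 16 x + 6 = 7^3 + 16*7 + 6 mod 23 = 1
LHS != RHS

No, not on the curve


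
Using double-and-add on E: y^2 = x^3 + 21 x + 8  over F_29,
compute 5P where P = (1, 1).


k = 5 = 101_2 (binary, LSB first: 101)
Double-and-add from P = (1, 1):
  bit 0 = 1: acc = O + (1, 1) = (1, 1)
  bit 1 = 0: acc unchanged = (1, 1)
  bit 2 = 1: acc = (1, 1) + (11, 2) = (26, 11)

5P = (26, 11)


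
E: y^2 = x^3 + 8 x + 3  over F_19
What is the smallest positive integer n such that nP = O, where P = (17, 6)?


Compute successive multiples of P until we hit O:
  1P = (17, 6)
  2P = (11, 4)
  3P = (8, 16)
  4P = (14, 16)
  5P = (16, 16)
  6P = (10, 0)
  7P = (16, 3)
  8P = (14, 3)
  ... (continuing to 12P)
  12P = O

ord(P) = 12


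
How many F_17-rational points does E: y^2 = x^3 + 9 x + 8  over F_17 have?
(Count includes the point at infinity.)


For each x in F_17, count y with y^2 = x^3 + 9 x + 8 mod 17:
  x = 0: RHS = 8, y in [5, 12]  -> 2 point(s)
  x = 1: RHS = 1, y in [1, 16]  -> 2 point(s)
  x = 2: RHS = 0, y in [0]  -> 1 point(s)
  x = 5: RHS = 8, y in [5, 12]  -> 2 point(s)
  x = 9: RHS = 2, y in [6, 11]  -> 2 point(s)
  x = 12: RHS = 8, y in [5, 12]  -> 2 point(s)
  x = 15: RHS = 16, y in [4, 13]  -> 2 point(s)
  x = 16: RHS = 15, y in [7, 10]  -> 2 point(s)
Affine points: 15. Add the point at infinity: total = 16.

#E(F_17) = 16


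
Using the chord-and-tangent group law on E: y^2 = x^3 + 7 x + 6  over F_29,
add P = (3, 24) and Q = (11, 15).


P != Q, so use the chord formula.
s = (y2 - y1) / (x2 - x1) = (20) / (8) mod 29 = 17
x3 = s^2 - x1 - x2 mod 29 = 17^2 - 3 - 11 = 14
y3 = s (x1 - x3) - y1 mod 29 = 17 * (3 - 14) - 24 = 21

P + Q = (14, 21)


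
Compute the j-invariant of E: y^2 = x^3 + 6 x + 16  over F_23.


Delta = -16(4 a^3 + 27 b^2) mod 23 = 14
-1728 * (4 a)^3 = -1728 * (4*6)^3 mod 23 = 20
j = 20 * 14^(-1) mod 23 = 8

j = 8 (mod 23)


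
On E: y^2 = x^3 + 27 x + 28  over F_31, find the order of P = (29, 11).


Compute successive multiples of P until we hit O:
  1P = (29, 11)
  2P = (9, 16)
  3P = (26, 27)
  4P = (1, 5)
  5P = (5, 3)
  6P = (4, 18)
  7P = (14, 22)
  8P = (7, 8)
  ... (continuing to 22P)
  22P = O

ord(P) = 22


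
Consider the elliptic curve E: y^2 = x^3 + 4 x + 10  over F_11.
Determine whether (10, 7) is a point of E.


Check whether y^2 = x^3 + 4 x + 10 (mod 11) for (x, y) = (10, 7).
LHS: y^2 = 7^2 mod 11 = 5
RHS: x^3 + 4 x + 10 = 10^3 + 4*10 + 10 mod 11 = 5
LHS = RHS

Yes, on the curve


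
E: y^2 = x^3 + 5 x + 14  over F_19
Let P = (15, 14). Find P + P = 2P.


Doubling: s = (3 x1^2 + a) / (2 y1)
s = (3*15^2 + 5) / (2*14) mod 19 = 8
x3 = s^2 - 2 x1 mod 19 = 8^2 - 2*15 = 15
y3 = s (x1 - x3) - y1 mod 19 = 8 * (15 - 15) - 14 = 5

2P = (15, 5)


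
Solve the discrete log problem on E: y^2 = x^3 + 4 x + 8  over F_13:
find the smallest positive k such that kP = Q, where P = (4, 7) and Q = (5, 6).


Enumerate multiples of P until we hit Q = (5, 6):
  1P = (4, 7)
  2P = (5, 6)
Match found at i = 2.

k = 2


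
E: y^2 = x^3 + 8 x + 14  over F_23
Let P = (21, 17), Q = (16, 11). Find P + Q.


P != Q, so use the chord formula.
s = (y2 - y1) / (x2 - x1) = (17) / (18) mod 23 = 15
x3 = s^2 - x1 - x2 mod 23 = 15^2 - 21 - 16 = 4
y3 = s (x1 - x3) - y1 mod 23 = 15 * (21 - 4) - 17 = 8

P + Q = (4, 8)


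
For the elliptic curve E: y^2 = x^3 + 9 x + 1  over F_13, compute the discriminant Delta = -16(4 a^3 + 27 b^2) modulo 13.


4 a^3 + 27 b^2 = 4*9^3 + 27*1^2 = 2916 + 27 = 2943
Delta = -16 * (2943) = -47088
Delta mod 13 = 11

Delta = 11 (mod 13)


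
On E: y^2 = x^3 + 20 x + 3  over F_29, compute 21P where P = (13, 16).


k = 21 = 10101_2 (binary, LSB first: 10101)
Double-and-add from P = (13, 16):
  bit 0 = 1: acc = O + (13, 16) = (13, 16)
  bit 1 = 0: acc unchanged = (13, 16)
  bit 2 = 1: acc = (13, 16) + (20, 15) = (12, 17)
  bit 3 = 0: acc unchanged = (12, 17)
  bit 4 = 1: acc = (12, 17) + (1, 16) = (22, 19)

21P = (22, 19)


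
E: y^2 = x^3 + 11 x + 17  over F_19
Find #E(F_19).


For each x in F_19, count y with y^2 = x^3 + 11 x + 17 mod 19:
  x = 0: RHS = 17, y in [6, 13]  -> 2 point(s)
  x = 2: RHS = 9, y in [3, 16]  -> 2 point(s)
  x = 3: RHS = 1, y in [1, 18]  -> 2 point(s)
  x = 4: RHS = 11, y in [7, 12]  -> 2 point(s)
  x = 5: RHS = 7, y in [8, 11]  -> 2 point(s)
  x = 7: RHS = 0, y in [0]  -> 1 point(s)
  x = 8: RHS = 9, y in [3, 16]  -> 2 point(s)
  x = 9: RHS = 9, y in [3, 16]  -> 2 point(s)
  x = 10: RHS = 6, y in [5, 14]  -> 2 point(s)
  x = 11: RHS = 6, y in [5, 14]  -> 2 point(s)
  x = 13: RHS = 1, y in [1, 18]  -> 2 point(s)
  x = 15: RHS = 4, y in [2, 17]  -> 2 point(s)
  x = 17: RHS = 6, y in [5, 14]  -> 2 point(s)
  x = 18: RHS = 5, y in [9, 10]  -> 2 point(s)
Affine points: 27. Add the point at infinity: total = 28.

#E(F_19) = 28


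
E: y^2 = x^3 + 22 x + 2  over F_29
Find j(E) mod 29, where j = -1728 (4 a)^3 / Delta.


Delta = -16(4 a^3 + 27 b^2) mod 29 = 11
-1728 * (4 a)^3 = -1728 * (4*22)^3 mod 29 = 12
j = 12 * 11^(-1) mod 29 = 9

j = 9 (mod 29)


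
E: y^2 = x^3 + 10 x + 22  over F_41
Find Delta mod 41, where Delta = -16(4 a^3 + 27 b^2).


4 a^3 + 27 b^2 = 4*10^3 + 27*22^2 = 4000 + 13068 = 17068
Delta = -16 * (17068) = -273088
Delta mod 41 = 13

Delta = 13 (mod 41)


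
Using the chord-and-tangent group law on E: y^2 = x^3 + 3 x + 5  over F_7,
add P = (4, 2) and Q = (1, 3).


P != Q, so use the chord formula.
s = (y2 - y1) / (x2 - x1) = (1) / (4) mod 7 = 2
x3 = s^2 - x1 - x2 mod 7 = 2^2 - 4 - 1 = 6
y3 = s (x1 - x3) - y1 mod 7 = 2 * (4 - 6) - 2 = 1

P + Q = (6, 1)


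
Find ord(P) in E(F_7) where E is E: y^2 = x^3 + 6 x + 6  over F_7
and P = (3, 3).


Compute successive multiples of P until we hit O:
  1P = (3, 3)
  2P = (5, 0)
  3P = (3, 4)
  4P = O

ord(P) = 4


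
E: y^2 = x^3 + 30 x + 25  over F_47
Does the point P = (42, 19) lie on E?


Check whether y^2 = x^3 + 30 x + 25 (mod 47) for (x, y) = (42, 19).
LHS: y^2 = 19^2 mod 47 = 32
RHS: x^3 + 30 x + 25 = 42^3 + 30*42 + 25 mod 47 = 32
LHS = RHS

Yes, on the curve
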